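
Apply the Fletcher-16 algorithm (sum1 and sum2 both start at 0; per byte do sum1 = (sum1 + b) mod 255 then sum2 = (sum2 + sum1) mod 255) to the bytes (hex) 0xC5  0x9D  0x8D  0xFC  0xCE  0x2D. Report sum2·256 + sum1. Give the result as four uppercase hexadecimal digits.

AEE9

Running sums (mod 255):
  after byte 0 (0xC5): sum1=197, sum2=197
  after byte 1 (0x9D): sum1=99, sum2=41
  after byte 2 (0x8D): sum1=240, sum2=26
  after byte 3 (0xFC): sum1=237, sum2=8
  after byte 4 (0xCE): sum1=188, sum2=196
  after byte 5 (0x2D): sum1=233, sum2=174
Checksum = sum2·256 + sum1 = 174·256 + 233 = 44777 = 0xAEE9.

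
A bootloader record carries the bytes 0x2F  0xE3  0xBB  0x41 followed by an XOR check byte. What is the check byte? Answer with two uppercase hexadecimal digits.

36

XOR the bytes together:
  start with 0x2F
  0x2F ⊕ 0xE3 = 0xCC
  0xCC ⊕ 0xBB = 0x77
  0x77 ⊕ 0x41 = 0x36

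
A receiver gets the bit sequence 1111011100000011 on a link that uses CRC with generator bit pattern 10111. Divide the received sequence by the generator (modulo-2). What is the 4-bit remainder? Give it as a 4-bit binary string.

Modulo-2 division of 1111011100000011 by 10111:
  pos 0: 11110 XOR 10111 = 01001
  pos 1: 10011 XOR 10111 = 00100
  pos 3: 10011 XOR 10111 = 00100
  pos 5: 10000 XOR 10111 = 00111
  pos 7: 11100 XOR 10111 = 01011
  pos 8: 10110 XOR 10111 = 00001
Remainder = 1011 (nonzero — an error is detected).

1011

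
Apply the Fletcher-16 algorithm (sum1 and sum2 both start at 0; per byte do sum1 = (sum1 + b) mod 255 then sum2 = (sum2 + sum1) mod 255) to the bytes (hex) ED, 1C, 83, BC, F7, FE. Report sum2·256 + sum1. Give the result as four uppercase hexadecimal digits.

5341

Running sums (mod 255):
  after byte 0 (ED): sum1=237, sum2=237
  after byte 1 (1C): sum1=10, sum2=247
  after byte 2 (83): sum1=141, sum2=133
  after byte 3 (BC): sum1=74, sum2=207
  after byte 4 (F7): sum1=66, sum2=18
  after byte 5 (FE): sum1=65, sum2=83
Checksum = sum2·256 + sum1 = 83·256 + 65 = 21313 = 0x5341.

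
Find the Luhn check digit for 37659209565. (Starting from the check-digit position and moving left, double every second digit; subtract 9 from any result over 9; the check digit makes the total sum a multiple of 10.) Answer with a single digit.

1

Partial digits right→left: 5 6 5 9 0 2 9 5 6 7 3
Double every second digit counting from the check-digit position (so the 1st, 3rd, 5th, ... of the partial from the right).
  doubled (with −9 where >9): 1 1 0 9 3 6 → sum 20
  kept as-is: 6 9 2 5 7 → sum 29
Total = 20 + 29 = 49.
Check digit = (10 − (49 mod 10)) mod 10 = 1.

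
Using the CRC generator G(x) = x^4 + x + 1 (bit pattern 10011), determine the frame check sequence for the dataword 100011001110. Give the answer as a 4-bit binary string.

1001

Append 4 zeros: 1000110011100000. Divide by 10011 (XOR where the leading bit is 1):
  pos 0: 10001 XOR 10011 = 00010
  pos 3: 10100 XOR 10011 = 00111
  pos 5: 11111 XOR 10011 = 01100
  pos 6: 11001 XOR 10011 = 01010
  pos 7: 10100 XOR 10011 = 00111
  pos 9: 11100 XOR 10011 = 01111
  pos 10: 11110 XOR 10011 = 01101
  pos 11: 11010 XOR 10011 = 01001
Remainder (last 4 bits) = 1001. This is the CRC / FCS.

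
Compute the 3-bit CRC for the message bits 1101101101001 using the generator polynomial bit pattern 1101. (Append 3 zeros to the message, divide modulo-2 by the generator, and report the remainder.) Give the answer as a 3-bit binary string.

Append 3 zeros: 1101101101001000. Divide by 1101 (XOR where the leading bit is 1):
  pos 0: 1101 XOR 1101 = 0000
  pos 4: 1011 XOR 1101 = 0110
  pos 5: 1100 XOR 1101 = 0001
  pos 8: 1100 XOR 1101 = 0001
  pos 11: 1100 XOR 1101 = 0001
Remainder (last 3 bits) = 010. This is the CRC / FCS.

010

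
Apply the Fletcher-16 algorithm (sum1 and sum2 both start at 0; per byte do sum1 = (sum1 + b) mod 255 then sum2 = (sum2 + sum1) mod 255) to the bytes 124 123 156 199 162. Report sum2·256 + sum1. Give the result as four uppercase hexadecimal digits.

64FE

Running sums (mod 255):
  after byte 0 (124): sum1=124, sum2=124
  after byte 1 (123): sum1=247, sum2=116
  after byte 2 (156): sum1=148, sum2=9
  after byte 3 (199): sum1=92, sum2=101
  after byte 4 (162): sum1=254, sum2=100
Checksum = sum2·256 + sum1 = 100·256 + 254 = 25854 = 0x64FE.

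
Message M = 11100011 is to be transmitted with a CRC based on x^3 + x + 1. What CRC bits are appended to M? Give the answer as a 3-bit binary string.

000

Append 3 zeros: 11100011000. Divide by 1011 (XOR where the leading bit is 1):
  pos 0: 1110 XOR 1011 = 0101
  pos 1: 1010 XOR 1011 = 0001
  pos 4: 1011 XOR 1011 = 0000
Remainder (last 3 bits) = 000. This is the CRC / FCS.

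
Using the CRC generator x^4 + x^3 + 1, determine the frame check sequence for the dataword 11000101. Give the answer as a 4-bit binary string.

0001

Append 4 zeros: 110001010000. Divide by 11001 (XOR where the leading bit is 1):
  pos 0: 11000 XOR 11001 = 00001
  pos 4: 11010 XOR 11001 = 00011
  pos 7: 11000 XOR 11001 = 00001
Remainder (last 4 bits) = 0001. This is the CRC / FCS.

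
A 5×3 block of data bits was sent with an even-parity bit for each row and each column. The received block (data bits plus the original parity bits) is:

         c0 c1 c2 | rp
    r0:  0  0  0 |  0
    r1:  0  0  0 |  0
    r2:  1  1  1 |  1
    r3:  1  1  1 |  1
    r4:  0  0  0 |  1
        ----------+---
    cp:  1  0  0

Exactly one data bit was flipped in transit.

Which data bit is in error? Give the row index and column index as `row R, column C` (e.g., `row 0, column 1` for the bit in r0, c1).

Recompute each row's even parity and compare to rp:
  r0: data parity 0, sent rp 0 → ok
  r1: data parity 0, sent rp 0 → ok
  r2: data parity 1, sent rp 1 → ok
  r3: data parity 1, sent rp 1 → ok
  r4: data parity 0, sent rp 1 → mismatch
Recompute each column's even parity and compare to cp:
  c0: data parity 0, sent cp 1 → mismatch
  c1: data parity 0, sent cp 0 → ok
  c2: data parity 0, sent cp 0 → ok
Exactly one row (r4) and one column (c0) fail → the flipped bit is at their intersection.

row 4, column 0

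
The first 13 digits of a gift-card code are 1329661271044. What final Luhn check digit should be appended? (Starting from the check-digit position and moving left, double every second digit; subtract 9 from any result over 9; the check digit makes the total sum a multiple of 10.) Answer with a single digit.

Partial digits right→left: 4 4 0 1 7 2 1 6 6 9 2 3 1
Double every second digit counting from the check-digit position (so the 1st, 3rd, 5th, ... of the partial from the right).
  doubled (with −9 where >9): 8 0 5 2 3 4 2 → sum 24
  kept as-is: 4 1 2 6 9 3 → sum 25
Total = 24 + 25 = 49.
Check digit = (10 − (49 mod 10)) mod 10 = 1.

1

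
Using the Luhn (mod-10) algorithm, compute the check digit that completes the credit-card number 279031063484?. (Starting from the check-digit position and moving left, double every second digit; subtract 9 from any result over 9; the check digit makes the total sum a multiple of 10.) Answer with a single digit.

Partial digits right→left: 4 8 4 3 6 0 1 3 0 9 7 2
Double every second digit counting from the check-digit position (so the 1st, 3rd, 5th, ... of the partial from the right).
  doubled (with −9 where >9): 8 8 3 2 0 5 → sum 26
  kept as-is: 8 3 0 3 9 2 → sum 25
Total = 26 + 25 = 51.
Check digit = (10 − (51 mod 10)) mod 10 = 9.

9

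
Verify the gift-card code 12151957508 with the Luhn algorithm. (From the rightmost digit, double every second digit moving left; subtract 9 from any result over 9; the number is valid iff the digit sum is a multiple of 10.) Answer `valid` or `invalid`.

From the right, keep odd positions and double even positions (subtract 9 from any doubled value over 9):
  doubled (positions 2,4,...): 0 5 9 1 4 → sum 19
  kept (positions 1,3,...): 8 5 5 1 1 1 → sum 21
Total = 40.
40 mod 10 = 0, so the number is valid.

valid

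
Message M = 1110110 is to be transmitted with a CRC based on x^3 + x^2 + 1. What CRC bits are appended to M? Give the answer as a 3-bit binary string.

011

Append 3 zeros: 1110110000. Divide by 1101 (XOR where the leading bit is 1):
  pos 0: 1110 XOR 1101 = 0011
  pos 2: 1111 XOR 1101 = 0010
  pos 4: 1000 XOR 1101 = 0101
  pos 5: 1010 XOR 1101 = 0111
  pos 6: 1110 XOR 1101 = 0011
Remainder (last 3 bits) = 011. This is the CRC / FCS.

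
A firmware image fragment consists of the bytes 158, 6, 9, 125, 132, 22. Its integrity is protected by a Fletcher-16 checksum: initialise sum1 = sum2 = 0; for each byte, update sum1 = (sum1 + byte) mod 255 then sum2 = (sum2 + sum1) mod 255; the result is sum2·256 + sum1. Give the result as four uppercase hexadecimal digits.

91C5

Running sums (mod 255):
  after byte 0 (158): sum1=158, sum2=158
  after byte 1 (6): sum1=164, sum2=67
  after byte 2 (9): sum1=173, sum2=240
  after byte 3 (125): sum1=43, sum2=28
  after byte 4 (132): sum1=175, sum2=203
  after byte 5 (22): sum1=197, sum2=145
Checksum = sum2·256 + sum1 = 145·256 + 197 = 37317 = 0x91C5.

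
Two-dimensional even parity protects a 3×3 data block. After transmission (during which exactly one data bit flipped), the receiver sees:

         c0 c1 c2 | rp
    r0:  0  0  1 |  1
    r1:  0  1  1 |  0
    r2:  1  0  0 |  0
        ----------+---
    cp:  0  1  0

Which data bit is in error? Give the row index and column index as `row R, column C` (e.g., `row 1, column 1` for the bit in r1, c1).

row 2, column 0

Recompute each row's even parity and compare to rp:
  r0: data parity 1, sent rp 1 → ok
  r1: data parity 0, sent rp 0 → ok
  r2: data parity 1, sent rp 0 → mismatch
Recompute each column's even parity and compare to cp:
  c0: data parity 1, sent cp 0 → mismatch
  c1: data parity 1, sent cp 1 → ok
  c2: data parity 0, sent cp 0 → ok
Exactly one row (r2) and one column (c0) fail → the flipped bit is at their intersection.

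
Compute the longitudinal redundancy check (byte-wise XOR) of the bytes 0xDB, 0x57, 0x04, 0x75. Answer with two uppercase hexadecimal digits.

FD

XOR the bytes together:
  start with 0xDB
  0xDB ⊕ 0x57 = 0x8C
  0x8C ⊕ 0x04 = 0x88
  0x88 ⊕ 0x75 = 0xFD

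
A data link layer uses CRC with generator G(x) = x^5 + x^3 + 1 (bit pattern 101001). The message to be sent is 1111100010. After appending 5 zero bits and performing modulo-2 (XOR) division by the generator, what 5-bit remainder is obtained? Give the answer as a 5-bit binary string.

Append 5 zeros: 111110001000000. Divide by 101001 (XOR where the leading bit is 1):
  pos 0: 111110 XOR 101001 = 010111
  pos 1: 101110 XOR 101001 = 000111
  pos 4: 111010 XOR 101001 = 010011
  pos 5: 100110 XOR 101001 = 001111
  pos 7: 111100 XOR 101001 = 010101
  pos 8: 101010 XOR 101001 = 000011
Remainder (last 5 bits) = 00110. This is the CRC / FCS.

00110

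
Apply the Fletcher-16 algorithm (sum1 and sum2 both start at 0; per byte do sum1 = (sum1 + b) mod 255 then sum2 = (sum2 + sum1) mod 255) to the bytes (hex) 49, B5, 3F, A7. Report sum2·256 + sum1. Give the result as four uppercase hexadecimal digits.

6CE5

Running sums (mod 255):
  after byte 0 (49): sum1=73, sum2=73
  after byte 1 (B5): sum1=254, sum2=72
  after byte 2 (3F): sum1=62, sum2=134
  after byte 3 (A7): sum1=229, sum2=108
Checksum = sum2·256 + sum1 = 108·256 + 229 = 27877 = 0x6CE5.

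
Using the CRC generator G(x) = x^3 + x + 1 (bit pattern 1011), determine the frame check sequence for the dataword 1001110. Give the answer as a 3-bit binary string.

Append 3 zeros: 1001110000. Divide by 1011 (XOR where the leading bit is 1):
  pos 0: 1001 XOR 1011 = 0010
  pos 2: 1011 XOR 1011 = 0000
Remainder (last 3 bits) = 000. This is the CRC / FCS.

000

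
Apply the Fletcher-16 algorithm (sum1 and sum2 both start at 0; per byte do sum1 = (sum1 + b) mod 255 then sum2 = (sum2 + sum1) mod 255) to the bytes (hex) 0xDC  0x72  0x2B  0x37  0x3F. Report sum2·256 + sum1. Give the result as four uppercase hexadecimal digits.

49F0

Running sums (mod 255):
  after byte 0 (0xDC): sum1=220, sum2=220
  after byte 1 (0x72): sum1=79, sum2=44
  after byte 2 (0x2B): sum1=122, sum2=166
  after byte 3 (0x37): sum1=177, sum2=88
  after byte 4 (0x3F): sum1=240, sum2=73
Checksum = sum2·256 + sum1 = 73·256 + 240 = 18928 = 0x49F0.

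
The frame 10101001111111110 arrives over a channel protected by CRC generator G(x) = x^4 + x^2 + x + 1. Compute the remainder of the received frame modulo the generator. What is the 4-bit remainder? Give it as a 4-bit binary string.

Modulo-2 division of 10101001111111110 by 10111:
  pos 0: 10101 XOR 10111 = 00010
  pos 3: 10001 XOR 10111 = 00110
  pos 5: 11011 XOR 10111 = 01100
  pos 6: 11001 XOR 10111 = 01110
  pos 7: 11101 XOR 10111 = 01010
  pos 8: 10101 XOR 10111 = 00010
  pos 11: 10111 XOR 10111 = 00000
Remainder = 0000 (zero — the frame passes the CRC check).

0000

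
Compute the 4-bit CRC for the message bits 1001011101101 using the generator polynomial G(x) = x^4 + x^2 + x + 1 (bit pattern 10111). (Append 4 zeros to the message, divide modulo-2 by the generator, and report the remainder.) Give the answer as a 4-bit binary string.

Append 4 zeros: 10010111011010000. Divide by 10111 (XOR where the leading bit is 1):
  pos 0: 10010 XOR 10111 = 00101
  pos 2: 10111 XOR 10111 = 00000
  pos 7: 10110 XOR 10111 = 00001
  pos 11: 11000 XOR 10111 = 01111
  pos 12: 11110 XOR 10111 = 01001
Remainder (last 4 bits) = 1001. This is the CRC / FCS.

1001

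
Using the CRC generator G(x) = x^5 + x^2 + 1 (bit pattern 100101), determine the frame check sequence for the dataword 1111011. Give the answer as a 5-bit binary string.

Append 5 zeros: 111101100000. Divide by 100101 (XOR where the leading bit is 1):
  pos 0: 111101 XOR 100101 = 011000
  pos 1: 110001 XOR 100101 = 010100
  pos 2: 101000 XOR 100101 = 001101
  pos 4: 110100 XOR 100101 = 010001
  pos 5: 100010 XOR 100101 = 000111
Remainder (last 5 bits) = 01110. This is the CRC / FCS.

01110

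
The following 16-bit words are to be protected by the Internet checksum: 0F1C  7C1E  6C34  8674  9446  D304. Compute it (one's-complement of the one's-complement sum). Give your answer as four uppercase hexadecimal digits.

1AD1

One's-complement addition (fold any carry out of bit 15 back into bit 0):
  0x0F1C + 0x7C1E = 0x08B3A
  0x8B3A + 0x6C34 = 0x0F76E
  0xF76E + 0x8674 = 0x17DE2 → wrap carry → 0x7DE3
  0x7DE3 + 0x9446 = 0x11229 → wrap carry → 0x122A
  0x122A + 0xD304 = 0x0E52E
One's-complement sum = 0xE52E.
Checksum = ~0xE52E & 0xFFFF = 0x1AD1.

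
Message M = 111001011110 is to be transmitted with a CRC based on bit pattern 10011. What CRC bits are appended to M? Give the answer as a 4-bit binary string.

0110

Append 4 zeros: 1110010111100000. Divide by 10011 (XOR where the leading bit is 1):
  pos 0: 11100 XOR 10011 = 01111
  pos 1: 11111 XOR 10011 = 01100
  pos 2: 11000 XOR 10011 = 01011
  pos 3: 10111 XOR 10011 = 00100
  pos 5: 10011 XOR 10011 = 00000
  pos 10: 10000 XOR 10011 = 00011
Remainder (last 4 bits) = 0110. This is the CRC / FCS.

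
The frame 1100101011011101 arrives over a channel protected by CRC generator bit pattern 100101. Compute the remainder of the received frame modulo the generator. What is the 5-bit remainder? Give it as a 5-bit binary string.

Modulo-2 division of 1100101011011101 by 100101:
  pos 0: 110010 XOR 100101 = 010111
  pos 1: 101111 XOR 100101 = 001010
  pos 3: 101001 XOR 100101 = 001100
  pos 5: 110010 XOR 100101 = 010111
  pos 6: 101111 XOR 100101 = 001010
  pos 8: 101011 XOR 100101 = 001110
  pos 10: 111001 XOR 100101 = 011100
Remainder = 11100 (nonzero — an error is detected).

11100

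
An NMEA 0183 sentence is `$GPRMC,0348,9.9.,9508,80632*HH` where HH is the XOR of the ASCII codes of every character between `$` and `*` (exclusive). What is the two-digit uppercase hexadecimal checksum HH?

XOR the ASCII codes of the payload characters:
  'G' = 0x47 → acc = 0x47
  'P' = 0x50 → acc = 0x17
  'R' = 0x52 → acc = 0x45
  'M' = 0x4D → acc = 0x08
  'C' = 0x43 → acc = 0x4B
  ',' = 0x2C → acc = 0x67
  '0' = 0x30 → acc = 0x57
  '3' = 0x33 → acc = 0x64
  '4' = 0x34 → acc = 0x50
  '8' = 0x38 → acc = 0x68
  ',' = 0x2C → acc = 0x44
  '9' = 0x39 → acc = 0x7D
  '.' = 0x2E → acc = 0x53
  '9' = 0x39 → acc = 0x6A
  '.' = 0x2E → acc = 0x44
  ',' = 0x2C → acc = 0x68
  '9' = 0x39 → acc = 0x51
  '5' = 0x35 → acc = 0x64
  '0' = 0x30 → acc = 0x54
  '8' = 0x38 → acc = 0x6C
  ',' = 0x2C → acc = 0x40
  '8' = 0x38 → acc = 0x78
  '0' = 0x30 → acc = 0x48
  '6' = 0x36 → acc = 0x7E
  '3' = 0x33 → acc = 0x4D
  '2' = 0x32 → acc = 0x7F
Checksum = 0x7F.

7F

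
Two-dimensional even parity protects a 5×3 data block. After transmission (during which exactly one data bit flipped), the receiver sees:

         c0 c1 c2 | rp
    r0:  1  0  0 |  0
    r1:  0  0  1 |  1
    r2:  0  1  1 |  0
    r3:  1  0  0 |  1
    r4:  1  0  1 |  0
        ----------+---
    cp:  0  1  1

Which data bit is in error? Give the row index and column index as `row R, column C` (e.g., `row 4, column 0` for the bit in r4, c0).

row 0, column 0

Recompute each row's even parity and compare to rp:
  r0: data parity 1, sent rp 0 → mismatch
  r1: data parity 1, sent rp 1 → ok
  r2: data parity 0, sent rp 0 → ok
  r3: data parity 1, sent rp 1 → ok
  r4: data parity 0, sent rp 0 → ok
Recompute each column's even parity and compare to cp:
  c0: data parity 1, sent cp 0 → mismatch
  c1: data parity 1, sent cp 1 → ok
  c2: data parity 1, sent cp 1 → ok
Exactly one row (r0) and one column (c0) fail → the flipped bit is at their intersection.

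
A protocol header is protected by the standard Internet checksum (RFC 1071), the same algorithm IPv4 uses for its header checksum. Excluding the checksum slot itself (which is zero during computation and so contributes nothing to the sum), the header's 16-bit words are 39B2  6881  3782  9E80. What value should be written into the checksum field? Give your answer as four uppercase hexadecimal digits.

One's-complement addition (fold any carry out of bit 15 back into bit 0):
  0x39B2 + 0x6881 = 0x0A233
  0xA233 + 0x3782 = 0x0D9B5
  0xD9B5 + 0x9E80 = 0x17835 → wrap carry → 0x7836
One's-complement sum = 0x7836.
Checksum = ~0x7836 & 0xFFFF = 0x87C9.

87C9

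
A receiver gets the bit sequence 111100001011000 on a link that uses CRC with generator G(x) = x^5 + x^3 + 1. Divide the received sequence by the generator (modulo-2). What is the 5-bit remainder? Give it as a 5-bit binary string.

Modulo-2 division of 111100001011000 by 101001:
  pos 0: 111100 XOR 101001 = 010101
  pos 1: 101010 XOR 101001 = 000011
  pos 5: 110101 XOR 101001 = 011100
  pos 6: 111001 XOR 101001 = 010000
  pos 7: 100000 XOR 101001 = 001001
  pos 9: 100100 XOR 101001 = 001101
Remainder = 01101 (nonzero — an error is detected).

01101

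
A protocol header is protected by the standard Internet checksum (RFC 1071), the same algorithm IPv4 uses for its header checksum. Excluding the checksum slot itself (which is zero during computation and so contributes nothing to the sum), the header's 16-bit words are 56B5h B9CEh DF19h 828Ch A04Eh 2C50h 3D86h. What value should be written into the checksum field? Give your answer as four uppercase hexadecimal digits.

One's-complement addition (fold any carry out of bit 15 back into bit 0):
  0x56B5 + 0xB9CE = 0x11083 → wrap carry → 0x1084
  0x1084 + 0xDF19 = 0x0EF9D
  0xEF9D + 0x828C = 0x17229 → wrap carry → 0x722A
  0x722A + 0xA04E = 0x11278 → wrap carry → 0x1279
  0x1279 + 0x2C50 = 0x03EC9
  0x3EC9 + 0x3D86 = 0x07C4F
One's-complement sum = 0x7C4F.
Checksum = ~0x7C4F & 0xFFFF = 0x83B0.

83B0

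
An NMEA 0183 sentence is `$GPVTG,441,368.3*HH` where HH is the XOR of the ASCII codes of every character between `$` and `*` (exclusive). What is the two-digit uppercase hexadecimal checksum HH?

43

XOR the ASCII codes of the payload characters:
  'G' = 0x47 → acc = 0x47
  'P' = 0x50 → acc = 0x17
  'V' = 0x56 → acc = 0x41
  'T' = 0x54 → acc = 0x15
  'G' = 0x47 → acc = 0x52
  ',' = 0x2C → acc = 0x7E
  '4' = 0x34 → acc = 0x4A
  '4' = 0x34 → acc = 0x7E
  '1' = 0x31 → acc = 0x4F
  ',' = 0x2C → acc = 0x63
  '3' = 0x33 → acc = 0x50
  '6' = 0x36 → acc = 0x66
  '8' = 0x38 → acc = 0x5E
  '.' = 0x2E → acc = 0x70
  '3' = 0x33 → acc = 0x43
Checksum = 0x43.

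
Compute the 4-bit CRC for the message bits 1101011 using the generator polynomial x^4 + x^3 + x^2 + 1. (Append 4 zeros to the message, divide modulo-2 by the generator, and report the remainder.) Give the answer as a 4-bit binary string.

0111

Append 4 zeros: 11010110000. Divide by 11101 (XOR where the leading bit is 1):
  pos 0: 11010 XOR 11101 = 00111
  pos 2: 11111 XOR 11101 = 00010
  pos 5: 10000 XOR 11101 = 01101
  pos 6: 11010 XOR 11101 = 00111
Remainder (last 4 bits) = 0111. This is the CRC / FCS.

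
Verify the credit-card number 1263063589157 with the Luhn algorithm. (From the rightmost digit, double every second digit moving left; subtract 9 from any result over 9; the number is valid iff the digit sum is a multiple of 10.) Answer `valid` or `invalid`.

valid

From the right, keep odd positions and double even positions (subtract 9 from any doubled value over 9):
  doubled (positions 2,4,...): 1 9 1 3 6 4 → sum 24
  kept (positions 1,3,...): 7 1 8 3 0 6 1 → sum 26
Total = 50.
50 mod 10 = 0, so the number is valid.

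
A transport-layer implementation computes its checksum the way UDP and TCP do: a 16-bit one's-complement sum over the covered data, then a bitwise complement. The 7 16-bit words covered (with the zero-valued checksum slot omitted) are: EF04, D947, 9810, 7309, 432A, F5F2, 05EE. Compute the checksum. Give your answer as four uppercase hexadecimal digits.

One's-complement addition (fold any carry out of bit 15 back into bit 0):
  0xEF04 + 0xD947 = 0x1C84B → wrap carry → 0xC84C
  0xC84C + 0x9810 = 0x1605C → wrap carry → 0x605D
  0x605D + 0x7309 = 0x0D366
  0xD366 + 0x432A = 0x11690 → wrap carry → 0x1691
  0x1691 + 0xF5F2 = 0x10C83 → wrap carry → 0x0C84
  0x0C84 + 0x05EE = 0x01272
One's-complement sum = 0x1272.
Checksum = ~0x1272 & 0xFFFF = 0xED8D.

ED8D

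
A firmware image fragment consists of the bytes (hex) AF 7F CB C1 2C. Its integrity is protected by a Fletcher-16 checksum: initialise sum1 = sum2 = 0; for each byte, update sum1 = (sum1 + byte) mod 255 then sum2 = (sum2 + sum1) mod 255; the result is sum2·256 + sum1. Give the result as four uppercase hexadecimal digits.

Running sums (mod 255):
  after byte 0 (AF): sum1=175, sum2=175
  after byte 1 (7F): sum1=47, sum2=222
  after byte 2 (CB): sum1=250, sum2=217
  after byte 3 (C1): sum1=188, sum2=150
  after byte 4 (2C): sum1=232, sum2=127
Checksum = sum2·256 + sum1 = 127·256 + 232 = 32744 = 0x7FE8.

7FE8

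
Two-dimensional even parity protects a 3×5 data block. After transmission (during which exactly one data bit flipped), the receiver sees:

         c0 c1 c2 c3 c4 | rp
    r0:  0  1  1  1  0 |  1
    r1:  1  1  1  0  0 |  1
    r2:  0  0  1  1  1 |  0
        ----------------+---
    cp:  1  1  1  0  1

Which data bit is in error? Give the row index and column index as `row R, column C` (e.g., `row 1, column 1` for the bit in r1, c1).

row 2, column 1

Recompute each row's even parity and compare to rp:
  r0: data parity 1, sent rp 1 → ok
  r1: data parity 1, sent rp 1 → ok
  r2: data parity 1, sent rp 0 → mismatch
Recompute each column's even parity and compare to cp:
  c0: data parity 1, sent cp 1 → ok
  c1: data parity 0, sent cp 1 → mismatch
  c2: data parity 1, sent cp 1 → ok
  c3: data parity 0, sent cp 0 → ok
  c4: data parity 1, sent cp 1 → ok
Exactly one row (r2) and one column (c1) fail → the flipped bit is at their intersection.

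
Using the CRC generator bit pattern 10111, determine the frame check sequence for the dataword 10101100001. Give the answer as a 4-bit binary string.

Append 4 zeros: 101011000010000. Divide by 10111 (XOR where the leading bit is 1):
  pos 0: 10101 XOR 10111 = 00010
  pos 3: 10100 XOR 10111 = 00011
  pos 6: 11001 XOR 10111 = 01110
  pos 7: 11100 XOR 10111 = 01011
  pos 8: 10110 XOR 10111 = 00001
Remainder (last 4 bits) = 0100. This is the CRC / FCS.

0100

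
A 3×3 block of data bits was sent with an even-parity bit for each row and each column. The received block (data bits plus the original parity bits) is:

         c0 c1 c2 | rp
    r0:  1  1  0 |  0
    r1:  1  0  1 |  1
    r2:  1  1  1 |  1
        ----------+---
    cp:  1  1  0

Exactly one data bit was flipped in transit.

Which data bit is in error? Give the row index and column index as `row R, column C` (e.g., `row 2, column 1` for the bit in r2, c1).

row 1, column 1

Recompute each row's even parity and compare to rp:
  r0: data parity 0, sent rp 0 → ok
  r1: data parity 0, sent rp 1 → mismatch
  r2: data parity 1, sent rp 1 → ok
Recompute each column's even parity and compare to cp:
  c0: data parity 1, sent cp 1 → ok
  c1: data parity 0, sent cp 1 → mismatch
  c2: data parity 0, sent cp 0 → ok
Exactly one row (r1) and one column (c1) fail → the flipped bit is at their intersection.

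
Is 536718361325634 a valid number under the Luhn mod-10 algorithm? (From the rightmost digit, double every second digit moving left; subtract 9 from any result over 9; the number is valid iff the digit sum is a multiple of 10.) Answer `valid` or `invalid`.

From the right, keep odd positions and double even positions (subtract 9 from any doubled value over 9):
  doubled (positions 2,4,...): 6 1 6 3 7 5 6 → sum 34
  kept (positions 1,3,...): 4 6 2 1 3 1 6 5 → sum 28
Total = 62.
62 mod 10 = 2, so the number is invalid.

invalid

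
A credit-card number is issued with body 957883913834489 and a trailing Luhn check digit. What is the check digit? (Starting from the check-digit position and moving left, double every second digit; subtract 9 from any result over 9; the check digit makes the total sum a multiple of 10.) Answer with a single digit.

4

Partial digits right→left: 9 8 4 4 3 8 3 1 9 3 8 8 7 5 9
Double every second digit counting from the check-digit position (so the 1st, 3rd, 5th, ... of the partial from the right).
  doubled (with −9 where >9): 9 8 6 6 9 7 5 9 → sum 59
  kept as-is: 8 4 8 1 3 8 5 → sum 37
Total = 59 + 37 = 96.
Check digit = (10 − (96 mod 10)) mod 10 = 4.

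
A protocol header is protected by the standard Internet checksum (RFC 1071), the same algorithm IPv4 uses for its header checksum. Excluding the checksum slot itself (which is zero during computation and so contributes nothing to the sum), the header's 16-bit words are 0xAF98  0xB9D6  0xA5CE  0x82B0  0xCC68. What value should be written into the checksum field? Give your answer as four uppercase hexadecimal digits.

A1A8

One's-complement addition (fold any carry out of bit 15 back into bit 0):
  0xAF98 + 0xB9D6 = 0x1696E → wrap carry → 0x696F
  0x696F + 0xA5CE = 0x10F3D → wrap carry → 0x0F3E
  0x0F3E + 0x82B0 = 0x091EE
  0x91EE + 0xCC68 = 0x15E56 → wrap carry → 0x5E57
One's-complement sum = 0x5E57.
Checksum = ~0x5E57 & 0xFFFF = 0xA1A8.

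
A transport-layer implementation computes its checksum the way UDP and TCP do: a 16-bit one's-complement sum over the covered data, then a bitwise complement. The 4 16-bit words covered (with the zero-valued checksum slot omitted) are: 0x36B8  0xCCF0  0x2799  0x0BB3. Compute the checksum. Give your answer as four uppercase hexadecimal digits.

C90A

One's-complement addition (fold any carry out of bit 15 back into bit 0):
  0x36B8 + 0xCCF0 = 0x103A8 → wrap carry → 0x03A9
  0x03A9 + 0x2799 = 0x02B42
  0x2B42 + 0x0BB3 = 0x036F5
One's-complement sum = 0x36F5.
Checksum = ~0x36F5 & 0xFFFF = 0xC90A.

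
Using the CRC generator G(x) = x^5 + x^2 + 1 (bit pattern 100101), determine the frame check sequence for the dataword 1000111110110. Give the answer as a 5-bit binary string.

10011

Append 5 zeros: 100011111011000000. Divide by 100101 (XOR where the leading bit is 1):
  pos 0: 100011 XOR 100101 = 000110
  pos 3: 110111 XOR 100101 = 010010
  pos 4: 100100 XOR 100101 = 000001
  pos 9: 111000 XOR 100101 = 011101
  pos 10: 111010 XOR 100101 = 011111
  pos 11: 111110 XOR 100101 = 011011
  pos 12: 110110 XOR 100101 = 010011
Remainder (last 5 bits) = 10011. This is the CRC / FCS.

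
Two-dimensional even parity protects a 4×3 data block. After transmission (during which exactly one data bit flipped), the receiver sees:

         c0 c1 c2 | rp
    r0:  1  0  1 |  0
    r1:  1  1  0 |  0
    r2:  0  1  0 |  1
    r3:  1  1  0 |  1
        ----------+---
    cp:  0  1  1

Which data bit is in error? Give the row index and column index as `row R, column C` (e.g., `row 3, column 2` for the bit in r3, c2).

row 3, column 0

Recompute each row's even parity and compare to rp:
  r0: data parity 0, sent rp 0 → ok
  r1: data parity 0, sent rp 0 → ok
  r2: data parity 1, sent rp 1 → ok
  r3: data parity 0, sent rp 1 → mismatch
Recompute each column's even parity and compare to cp:
  c0: data parity 1, sent cp 0 → mismatch
  c1: data parity 1, sent cp 1 → ok
  c2: data parity 1, sent cp 1 → ok
Exactly one row (r3) and one column (c0) fail → the flipped bit is at their intersection.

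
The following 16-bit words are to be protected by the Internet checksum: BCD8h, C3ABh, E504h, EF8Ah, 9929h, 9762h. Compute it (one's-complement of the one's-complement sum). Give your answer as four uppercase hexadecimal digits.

7A5F

One's-complement addition (fold any carry out of bit 15 back into bit 0):
  0xBCD8 + 0xC3AB = 0x18083 → wrap carry → 0x8084
  0x8084 + 0xE504 = 0x16588 → wrap carry → 0x6589
  0x6589 + 0xEF8A = 0x15513 → wrap carry → 0x5514
  0x5514 + 0x9929 = 0x0EE3D
  0xEE3D + 0x9762 = 0x1859F → wrap carry → 0x85A0
One's-complement sum = 0x85A0.
Checksum = ~0x85A0 & 0xFFFF = 0x7A5F.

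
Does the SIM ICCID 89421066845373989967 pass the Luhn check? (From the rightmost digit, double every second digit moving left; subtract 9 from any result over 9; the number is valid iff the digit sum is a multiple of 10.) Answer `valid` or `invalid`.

invalid

From the right, keep odd positions and double even positions (subtract 9 from any doubled value over 9):
  doubled (positions 2,4,...): 3 9 9 5 1 7 3 2 8 7 → sum 54
  kept (positions 1,3,...): 7 9 8 3 3 4 6 0 2 9 → sum 51
Total = 105.
105 mod 10 = 5, so the number is invalid.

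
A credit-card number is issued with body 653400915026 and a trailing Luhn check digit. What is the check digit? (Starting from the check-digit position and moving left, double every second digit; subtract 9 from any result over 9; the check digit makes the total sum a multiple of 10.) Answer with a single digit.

1

Partial digits right→left: 6 2 0 5 1 9 0 0 4 3 5 6
Double every second digit counting from the check-digit position (so the 1st, 3rd, 5th, ... of the partial from the right).
  doubled (with −9 where >9): 3 0 2 0 8 1 → sum 14
  kept as-is: 2 5 9 0 3 6 → sum 25
Total = 14 + 25 = 39.
Check digit = (10 − (39 mod 10)) mod 10 = 1.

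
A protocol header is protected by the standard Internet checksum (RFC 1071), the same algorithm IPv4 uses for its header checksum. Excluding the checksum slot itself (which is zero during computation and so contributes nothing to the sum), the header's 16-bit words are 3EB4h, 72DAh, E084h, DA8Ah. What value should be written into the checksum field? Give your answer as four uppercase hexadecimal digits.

9361

One's-complement addition (fold any carry out of bit 15 back into bit 0):
  0x3EB4 + 0x72DA = 0x0B18E
  0xB18E + 0xE084 = 0x19212 → wrap carry → 0x9213
  0x9213 + 0xDA8A = 0x16C9D → wrap carry → 0x6C9E
One's-complement sum = 0x6C9E.
Checksum = ~0x6C9E & 0xFFFF = 0x9361.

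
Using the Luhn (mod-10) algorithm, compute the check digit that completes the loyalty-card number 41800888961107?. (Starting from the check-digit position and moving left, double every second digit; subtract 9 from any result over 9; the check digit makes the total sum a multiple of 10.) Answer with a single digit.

Partial digits right→left: 7 0 1 1 6 9 8 8 8 0 0 8 1 4
Double every second digit counting from the check-digit position (so the 1st, 3rd, 5th, ... of the partial from the right).
  doubled (with −9 where >9): 5 2 3 7 7 0 2 → sum 26
  kept as-is: 0 1 9 8 0 8 4 → sum 30
Total = 26 + 30 = 56.
Check digit = (10 − (56 mod 10)) mod 10 = 4.

4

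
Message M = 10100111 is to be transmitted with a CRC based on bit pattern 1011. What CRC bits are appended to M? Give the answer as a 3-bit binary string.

011

Append 3 zeros: 10100111000. Divide by 1011 (XOR where the leading bit is 1):
  pos 0: 1010 XOR 1011 = 0001
  pos 3: 1011 XOR 1011 = 0000
  pos 7: 1000 XOR 1011 = 0011
Remainder (last 3 bits) = 011. This is the CRC / FCS.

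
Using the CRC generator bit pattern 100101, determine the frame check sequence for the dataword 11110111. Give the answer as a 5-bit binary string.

11001

Append 5 zeros: 1111011100000. Divide by 100101 (XOR where the leading bit is 1):
  pos 0: 111101 XOR 100101 = 011000
  pos 1: 110001 XOR 100101 = 010100
  pos 2: 101001 XOR 100101 = 001100
  pos 4: 110000 XOR 100101 = 010101
  pos 5: 101010 XOR 100101 = 001111
  pos 7: 111100 XOR 100101 = 011001
Remainder (last 5 bits) = 11001. This is the CRC / FCS.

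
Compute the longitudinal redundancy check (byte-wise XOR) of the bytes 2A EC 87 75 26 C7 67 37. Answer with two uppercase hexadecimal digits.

XOR the bytes together:
  start with 0x2A
  0x2A ⊕ 0xEC = 0xC6
  0xC6 ⊕ 0x87 = 0x41
  0x41 ⊕ 0x75 = 0x34
  0x34 ⊕ 0x26 = 0x12
  0x12 ⊕ 0xC7 = 0xD5
  0xD5 ⊕ 0x67 = 0xB2
  0xB2 ⊕ 0x37 = 0x85

85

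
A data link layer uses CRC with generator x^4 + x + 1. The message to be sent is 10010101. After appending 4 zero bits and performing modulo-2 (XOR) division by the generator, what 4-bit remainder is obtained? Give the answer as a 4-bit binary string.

Append 4 zeros: 100101010000. Divide by 10011 (XOR where the leading bit is 1):
  pos 0: 10010 XOR 10011 = 00001
  pos 4: 11010 XOR 10011 = 01001
  pos 5: 10010 XOR 10011 = 00001
Remainder (last 4 bits) = 0100. This is the CRC / FCS.

0100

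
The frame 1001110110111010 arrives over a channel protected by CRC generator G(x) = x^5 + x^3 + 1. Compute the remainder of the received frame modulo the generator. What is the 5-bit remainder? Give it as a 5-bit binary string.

Modulo-2 division of 1001110110111010 by 101001:
  pos 0: 100111 XOR 101001 = 001110
  pos 2: 111001 XOR 101001 = 010000
  pos 3: 100001 XOR 101001 = 001000
  pos 5: 100001 XOR 101001 = 001000
  pos 7: 100011 XOR 101001 = 001010
  pos 9: 101001 XOR 101001 = 000000
Remainder = 00000 (zero — the frame passes the CRC check).

00000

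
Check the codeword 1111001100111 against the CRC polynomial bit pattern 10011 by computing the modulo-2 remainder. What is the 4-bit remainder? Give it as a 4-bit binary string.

Modulo-2 division of 1111001100111 by 10011:
  pos 0: 11110 XOR 10011 = 01101
  pos 1: 11010 XOR 10011 = 01001
  pos 2: 10011 XOR 10011 = 00000
  pos 7: 10011 XOR 10011 = 00000
Remainder = 0001 (nonzero — an error is detected).

0001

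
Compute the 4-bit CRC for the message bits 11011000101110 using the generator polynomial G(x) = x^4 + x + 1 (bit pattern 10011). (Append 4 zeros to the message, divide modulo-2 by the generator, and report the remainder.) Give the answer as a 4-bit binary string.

Append 4 zeros: 110110001011100000. Divide by 10011 (XOR where the leading bit is 1):
  pos 0: 11011 XOR 10011 = 01000
  pos 1: 10000 XOR 10011 = 00011
  pos 4: 11001 XOR 10011 = 01010
  pos 5: 10100 XOR 10011 = 00111
  pos 7: 11111 XOR 10011 = 01100
  pos 8: 11001 XOR 10011 = 01010
  pos 9: 10100 XOR 10011 = 00111
  pos 11: 11100 XOR 10011 = 01111
  pos 12: 11110 XOR 10011 = 01101
  pos 13: 11010 XOR 10011 = 01001
Remainder (last 4 bits) = 1001. This is the CRC / FCS.

1001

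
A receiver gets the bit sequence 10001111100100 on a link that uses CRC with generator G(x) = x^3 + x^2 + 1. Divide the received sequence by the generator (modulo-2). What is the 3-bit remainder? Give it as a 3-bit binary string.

000

Modulo-2 division of 10001111100100 by 1101:
  pos 0: 1000 XOR 1101 = 0101
  pos 1: 1011 XOR 1101 = 0110
  pos 2: 1101 XOR 1101 = 0000
  pos 6: 1110 XOR 1101 = 0011
  pos 8: 1101 XOR 1101 = 0000
Remainder = 000 (zero — the frame passes the CRC check).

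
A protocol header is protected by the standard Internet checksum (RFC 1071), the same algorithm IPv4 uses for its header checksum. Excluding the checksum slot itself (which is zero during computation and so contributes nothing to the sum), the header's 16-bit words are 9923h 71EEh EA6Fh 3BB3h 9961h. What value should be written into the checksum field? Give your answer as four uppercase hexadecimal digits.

One's-complement addition (fold any carry out of bit 15 back into bit 0):
  0x9923 + 0x71EE = 0x10B11 → wrap carry → 0x0B12
  0x0B12 + 0xEA6F = 0x0F581
  0xF581 + 0x3BB3 = 0x13134 → wrap carry → 0x3135
  0x3135 + 0x9961 = 0x0CA96
One's-complement sum = 0xCA96.
Checksum = ~0xCA96 & 0xFFFF = 0x3569.

3569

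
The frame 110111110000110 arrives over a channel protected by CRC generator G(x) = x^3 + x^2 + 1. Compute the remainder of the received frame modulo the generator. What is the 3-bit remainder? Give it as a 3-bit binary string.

Modulo-2 division of 110111110000110 by 1101:
  pos 0: 1101 XOR 1101 = 0000
  pos 4: 1111 XOR 1101 = 0010
  pos 6: 1000 XOR 1101 = 0101
  pos 7: 1010 XOR 1101 = 0111
  pos 8: 1110 XOR 1101 = 0011
  pos 10: 1111 XOR 1101 = 0010
Remainder = 100 (nonzero — an error is detected).

100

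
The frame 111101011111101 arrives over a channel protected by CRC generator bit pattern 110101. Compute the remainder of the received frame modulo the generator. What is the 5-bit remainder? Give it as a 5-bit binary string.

00000

Modulo-2 division of 111101011111101 by 110101:
  pos 0: 111101 XOR 110101 = 001000
  pos 2: 100001 XOR 110101 = 010100
  pos 3: 101001 XOR 110101 = 011100
  pos 4: 111001 XOR 110101 = 001100
  pos 6: 110011 XOR 110101 = 000110
  pos 9: 110101 XOR 110101 = 000000
Remainder = 00000 (zero — the frame passes the CRC check).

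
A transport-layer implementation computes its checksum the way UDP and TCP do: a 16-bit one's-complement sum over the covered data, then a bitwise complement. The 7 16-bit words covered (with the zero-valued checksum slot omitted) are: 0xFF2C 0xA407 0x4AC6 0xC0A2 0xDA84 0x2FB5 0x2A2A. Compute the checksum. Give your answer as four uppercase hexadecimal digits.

1CFE

One's-complement addition (fold any carry out of bit 15 back into bit 0):
  0xFF2C + 0xA407 = 0x1A333 → wrap carry → 0xA334
  0xA334 + 0x4AC6 = 0x0EDFA
  0xEDFA + 0xC0A2 = 0x1AE9C → wrap carry → 0xAE9D
  0xAE9D + 0xDA84 = 0x18921 → wrap carry → 0x8922
  0x8922 + 0x2FB5 = 0x0B8D7
  0xB8D7 + 0x2A2A = 0x0E301
One's-complement sum = 0xE301.
Checksum = ~0xE301 & 0xFFFF = 0x1CFE.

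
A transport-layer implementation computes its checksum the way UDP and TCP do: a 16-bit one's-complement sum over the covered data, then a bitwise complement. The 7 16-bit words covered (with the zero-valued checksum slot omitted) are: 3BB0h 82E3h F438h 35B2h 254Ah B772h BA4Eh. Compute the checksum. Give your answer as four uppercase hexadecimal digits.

8075

One's-complement addition (fold any carry out of bit 15 back into bit 0):
  0x3BB0 + 0x82E3 = 0x0BE93
  0xBE93 + 0xF438 = 0x1B2CB → wrap carry → 0xB2CC
  0xB2CC + 0x35B2 = 0x0E87E
  0xE87E + 0x254A = 0x10DC8 → wrap carry → 0x0DC9
  0x0DC9 + 0xB772 = 0x0C53B
  0xC53B + 0xBA4E = 0x17F89 → wrap carry → 0x7F8A
One's-complement sum = 0x7F8A.
Checksum = ~0x7F8A & 0xFFFF = 0x8075.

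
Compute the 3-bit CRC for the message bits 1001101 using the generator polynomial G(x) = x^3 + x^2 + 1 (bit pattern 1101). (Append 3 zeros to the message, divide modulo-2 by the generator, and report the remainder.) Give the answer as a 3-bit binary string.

Append 3 zeros: 1001101000. Divide by 1101 (XOR where the leading bit is 1):
  pos 0: 1001 XOR 1101 = 0100
  pos 1: 1001 XOR 1101 = 0100
  pos 2: 1000 XOR 1101 = 0101
  pos 3: 1011 XOR 1101 = 0110
  pos 4: 1100 XOR 1101 = 0001
Remainder (last 3 bits) = 100. This is the CRC / FCS.

100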